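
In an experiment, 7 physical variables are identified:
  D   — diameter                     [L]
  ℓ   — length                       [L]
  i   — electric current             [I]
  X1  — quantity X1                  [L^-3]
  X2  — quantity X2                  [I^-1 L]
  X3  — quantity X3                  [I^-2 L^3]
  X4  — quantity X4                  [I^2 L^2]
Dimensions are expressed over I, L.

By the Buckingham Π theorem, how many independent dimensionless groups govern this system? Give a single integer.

Dimensional matrix (I×L by D×ℓ×i×X1×X2×X3×X4):
  I: [ 0  0  1  0 -1 -2  2]
  L: [ 1  1  0 -3  1  3  2]
Row reduction gives pivot columns D,i; rank = 2
n=7, r=2 ⇒ 5 dimensionless groups

5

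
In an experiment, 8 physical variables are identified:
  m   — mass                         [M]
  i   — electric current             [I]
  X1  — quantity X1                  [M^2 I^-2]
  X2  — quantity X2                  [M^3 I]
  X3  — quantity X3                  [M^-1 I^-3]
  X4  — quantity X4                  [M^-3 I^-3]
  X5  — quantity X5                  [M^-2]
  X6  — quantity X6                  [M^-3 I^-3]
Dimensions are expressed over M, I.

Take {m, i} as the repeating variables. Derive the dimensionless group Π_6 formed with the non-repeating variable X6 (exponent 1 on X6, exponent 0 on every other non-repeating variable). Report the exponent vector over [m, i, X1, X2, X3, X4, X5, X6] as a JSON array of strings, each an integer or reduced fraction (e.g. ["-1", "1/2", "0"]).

Dimensional matrix (M×I by m×i×X1×X2×X3×X4×X5×X6):
  M: [ 1  0  2  3 -1 -3 -2 -3]
  I: [ 0  1 -2  1 -3 -3  0 -3]
Echelon form has 2 nonzero rows (pivots: m,i)
Repeat: m,i; free: X1,X2,X3,X4,X5,X6
RREF:
  r0: [   1    0    2    3   -1   -3   -2   -3]
  r1: [   0    1   -2    1   -3   -3    0   -3]
Fix exponent of X6 at 1, X1 at 0, X2 at 0, X3 at 0, X4 at 0, X5 at 0; solve each RREF row for its pivot's exponent:
  r0: exp(m) + (-3)·1 = 0 ⇒ exp(m) = 3
  r1: exp(i) + (-3)·1 = 0 ⇒ exp(i) = 3
Π_6 = m^3 · i^3 · X6

["3", "3", "0", "0", "0", "0", "0", "1"]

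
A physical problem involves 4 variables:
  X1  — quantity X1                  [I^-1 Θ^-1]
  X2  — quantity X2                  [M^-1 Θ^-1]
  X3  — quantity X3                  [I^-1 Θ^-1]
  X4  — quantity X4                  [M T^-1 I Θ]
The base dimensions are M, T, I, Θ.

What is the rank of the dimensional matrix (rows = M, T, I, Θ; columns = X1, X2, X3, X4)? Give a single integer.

Dimensional matrix (M×T×I×Θ by X1×X2×X3×X4):
  M: [ 0 -1  0  1]
  T: [ 0  0  0 -1]
  I: [-1  0 -1  1]
  Θ: [-1 -1 -1  1]
Echelon form has 3 nonzero rows (pivots: X1,X2,X4)

3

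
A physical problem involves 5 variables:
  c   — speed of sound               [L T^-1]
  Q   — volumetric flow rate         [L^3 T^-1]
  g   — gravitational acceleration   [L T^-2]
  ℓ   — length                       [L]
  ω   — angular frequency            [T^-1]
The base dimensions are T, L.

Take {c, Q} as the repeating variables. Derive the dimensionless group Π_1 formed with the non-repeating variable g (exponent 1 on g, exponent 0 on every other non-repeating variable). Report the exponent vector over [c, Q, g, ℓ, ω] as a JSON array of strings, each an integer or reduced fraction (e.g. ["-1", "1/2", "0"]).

["-5/2", "1/2", "1", "0", "0"]

Dimensional matrix (T×L by c×Q×g×ℓ×ω):
  T: [-1 -1 -2  0 -1]
  L: [ 1  3  1  1  0]
Echelon form has 2 nonzero rows (pivots: c,Q)
Pivot set = {c,Q}, free = {g,ℓ,ω}
RREF:
  r0: [   1    0  5/2 -1/2  3/2]
  r1: [   0    1 -1/2  1/2 -1/2]
Fix exponent of g at 1, ℓ at 0, ω at 0; solve each RREF row for its pivot's exponent:
  r0: exp(c) + (5/2)·1 = 0 ⇒ exp(c) = -5/2
  r1: exp(Q) + (-1/2)·1 = 0 ⇒ exp(Q) = 1/2
Π_1 = c^(-5/2) · Q^(1/2) · g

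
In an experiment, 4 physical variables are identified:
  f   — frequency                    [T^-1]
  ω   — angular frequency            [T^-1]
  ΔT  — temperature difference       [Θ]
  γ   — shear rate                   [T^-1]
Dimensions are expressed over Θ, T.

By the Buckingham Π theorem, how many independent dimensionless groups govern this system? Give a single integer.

2

Dimensional matrix (Θ×T by f×ω×ΔT×γ):
  Θ: [ 0  0  1  0]
  T: [-1 -1  0 -1]
Echelon form has 2 nonzero rows (pivots: f,ΔT)
Π count = n − r = 4 − 2 = 2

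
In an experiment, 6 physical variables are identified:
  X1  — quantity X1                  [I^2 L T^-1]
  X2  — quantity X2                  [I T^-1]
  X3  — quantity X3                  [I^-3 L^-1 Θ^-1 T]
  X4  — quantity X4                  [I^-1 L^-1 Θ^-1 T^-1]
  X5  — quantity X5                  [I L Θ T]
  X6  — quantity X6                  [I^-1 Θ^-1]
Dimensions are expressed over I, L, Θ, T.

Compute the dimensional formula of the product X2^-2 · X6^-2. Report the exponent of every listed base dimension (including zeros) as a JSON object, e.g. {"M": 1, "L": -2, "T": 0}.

{"I": 0, "L": 0, "Θ": 2, "T": 2}

Dimensional matrix (I×L×Θ×T by X1×X2×X3×X4×X5×X6):
  I: [ 2  1 -3 -1  1 -1]
  L: [ 1  0 -1 -1  1  0]
  Θ: [ 0  0 -1 -1  1 -1]
  T: [-1 -1  1 -1  1  0]
  [I]: (-2)·1+(-2)·-1 = 0
  [L]: (-2)·0+(-2)·0 = 0
  [Θ]: (-2)·0+(-2)·-1 = 2
  [T]: (-2)·-1+(-2)·0 = 2
⇒ Θ^2 T^2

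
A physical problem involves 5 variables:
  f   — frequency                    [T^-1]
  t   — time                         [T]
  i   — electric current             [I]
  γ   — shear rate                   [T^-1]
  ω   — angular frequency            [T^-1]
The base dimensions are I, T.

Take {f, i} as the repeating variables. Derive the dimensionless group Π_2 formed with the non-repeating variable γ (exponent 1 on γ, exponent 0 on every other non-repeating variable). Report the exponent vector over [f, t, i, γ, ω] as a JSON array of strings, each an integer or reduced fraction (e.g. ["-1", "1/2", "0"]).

Exponent matrix [I,T] × [f,t,i,γ,ω]:
  I: [ 0  0  1  0  0]
  T: [-1  1  0 -1 -1]
Echelon form has 2 nonzero rows (pivots: f,i)
Pivot set = {f,i}, free = {t,γ,ω}
RREF:
  r0: [   1   -1    0    1    1]
  r1: [   0    0    1    0    0]
Fix exponent of γ at 1, t at 0, ω at 0; solve each RREF row for its pivot's exponent:
  r0: exp(f) + (1)·1 = 0 ⇒ exp(f) = -1
  r1: exp(i) + (0)·1 = 0 ⇒ exp(i) = 0
Π_2 = f^-1 · γ

["-1", "0", "0", "1", "0"]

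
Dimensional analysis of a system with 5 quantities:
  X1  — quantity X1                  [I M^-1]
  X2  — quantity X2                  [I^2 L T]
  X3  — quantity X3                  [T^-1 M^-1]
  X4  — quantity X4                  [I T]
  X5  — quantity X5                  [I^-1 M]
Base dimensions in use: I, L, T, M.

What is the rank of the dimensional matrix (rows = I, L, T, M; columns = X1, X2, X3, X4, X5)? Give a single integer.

3

Write exponents as rows I,L,T,M / cols X1,X2,X3,X4,X5:
  I: [ 1  2  0  1 -1]
  L: [ 0  1  0  0  0]
  T: [ 0  1 -1  1  0]
  M: [-1  0 -1  0  1]
Echelon form has 3 nonzero rows (pivots: X1,X2,X3)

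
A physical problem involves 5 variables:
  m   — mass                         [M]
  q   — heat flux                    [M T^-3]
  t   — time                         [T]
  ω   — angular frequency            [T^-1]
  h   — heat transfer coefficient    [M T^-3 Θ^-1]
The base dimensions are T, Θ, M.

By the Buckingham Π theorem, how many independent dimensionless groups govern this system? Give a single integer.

Exponent matrix [T,Θ,M] × [m,q,t,ω,h]:
  T: [ 0 -3  1 -1 -3]
  Θ: [ 0  0  0  0 -1]
  M: [ 1  1  0  0  1]
Row reduction gives pivot columns m,q,h; rank = 3
n=5, r=3 ⇒ 2 dimensionless groups

2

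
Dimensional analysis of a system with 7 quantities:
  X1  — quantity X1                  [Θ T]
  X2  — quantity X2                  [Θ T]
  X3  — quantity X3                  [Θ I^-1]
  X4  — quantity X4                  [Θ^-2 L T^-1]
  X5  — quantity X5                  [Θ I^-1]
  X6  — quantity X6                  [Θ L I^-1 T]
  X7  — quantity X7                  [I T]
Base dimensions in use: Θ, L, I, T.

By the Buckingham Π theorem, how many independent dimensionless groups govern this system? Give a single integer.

4

Exponent matrix [Θ,L,I,T] × [X1,X2,X3,X4,X5,X6,X7]:
  Θ: [ 1  1  1 -2  1  1  0]
  L: [ 0  0  0  1  0  1  0]
  I: [ 0  0 -1  0 -1 -1  1]
  T: [ 1  1  0 -1  0  1  1]
Echelon form has 3 nonzero rows (pivots: X1,X3,X4)
Π count = n − r = 7 − 3 = 4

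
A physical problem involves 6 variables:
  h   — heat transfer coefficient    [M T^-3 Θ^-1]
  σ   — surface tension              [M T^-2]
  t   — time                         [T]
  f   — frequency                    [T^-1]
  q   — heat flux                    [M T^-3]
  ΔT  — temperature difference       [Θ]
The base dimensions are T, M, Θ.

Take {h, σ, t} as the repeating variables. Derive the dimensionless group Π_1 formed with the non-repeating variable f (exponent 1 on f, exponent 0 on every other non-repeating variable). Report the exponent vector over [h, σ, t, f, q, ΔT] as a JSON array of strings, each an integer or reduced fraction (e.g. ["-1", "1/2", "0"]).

["0", "0", "1", "1", "0", "0"]

Write exponents as rows T,M,Θ / cols h,σ,t,f,q,ΔT:
  T: [-3 -2  1 -1 -3  0]
  M: [ 1  1  0  0  1  0]
  Θ: [-1  0  0  0  0  1]
RREF → pivots at {h,σ,t} ⇒ r = 3
Pivot set = {h,σ,t}, free = {f,q,ΔT}
RREF:
  r0: [   1    0    0    0    0   -1]
  r1: [   0    1    0    0    1    1]
  r2: [   0    0    1   -1   -1   -1]
Fix exponent of f at 1, q at 0, ΔT at 0; solve each RREF row for its pivot's exponent:
  r0: exp(h) + (0)·1 = 0 ⇒ exp(h) = 0
  r1: exp(σ) + (0)·1 = 0 ⇒ exp(σ) = 0
  r2: exp(t) + (-1)·1 = 0 ⇒ exp(t) = 1
Π_1 = t · f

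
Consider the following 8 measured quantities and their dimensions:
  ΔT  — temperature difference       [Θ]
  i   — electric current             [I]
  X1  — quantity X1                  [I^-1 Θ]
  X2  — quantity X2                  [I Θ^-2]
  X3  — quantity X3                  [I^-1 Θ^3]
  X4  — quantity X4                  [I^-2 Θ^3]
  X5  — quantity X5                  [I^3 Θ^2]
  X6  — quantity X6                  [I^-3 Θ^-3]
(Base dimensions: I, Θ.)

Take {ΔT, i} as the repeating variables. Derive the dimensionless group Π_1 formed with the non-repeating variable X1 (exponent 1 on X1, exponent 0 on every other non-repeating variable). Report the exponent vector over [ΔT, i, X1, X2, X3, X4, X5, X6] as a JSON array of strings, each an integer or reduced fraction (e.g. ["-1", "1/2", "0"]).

Dimensional matrix (I×Θ by ΔT×i×X1×X2×X3×X4×X5×X6):
  I: [ 0  1 -1  1 -1 -2  3 -3]
  Θ: [ 1  0  1 -2  3  3  2 -3]
Row reduction gives pivot columns ΔT,i; rank = 2
Repeat: ΔT,i; free: X1,X2,X3,X4,X5,X6
RREF:
  r0: [   1    0    1   -2    3    3    2   -3]
  r1: [   0    1   -1    1   -1   -2    3   -3]
Fix exponent of X1 at 1, X2 at 0, X3 at 0, X4 at 0, X5 at 0, X6 at 0; solve each RREF row for its pivot's exponent:
  r0: exp(ΔT) + (1)·1 = 0 ⇒ exp(ΔT) = -1
  r1: exp(i) + (-1)·1 = 0 ⇒ exp(i) = 1
Π_1 = ΔT^-1 · i · X1

["-1", "1", "1", "0", "0", "0", "0", "0"]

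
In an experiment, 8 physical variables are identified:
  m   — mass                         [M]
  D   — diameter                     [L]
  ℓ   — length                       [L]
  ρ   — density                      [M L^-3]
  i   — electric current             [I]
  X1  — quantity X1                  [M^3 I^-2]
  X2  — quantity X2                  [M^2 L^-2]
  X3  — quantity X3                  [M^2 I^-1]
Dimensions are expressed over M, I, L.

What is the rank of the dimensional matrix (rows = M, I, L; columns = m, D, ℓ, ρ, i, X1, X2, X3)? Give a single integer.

3

Write exponents as rows M,I,L / cols m,D,ℓ,ρ,i,X1,X2,X3:
  M: [ 1  0  0  1  0  3  2  2]
  I: [ 0  0  0  0  1 -2  0 -1]
  L: [ 0  1  1 -3  0  0 -2  0]
RREF → pivots at {m,D,i} ⇒ r = 3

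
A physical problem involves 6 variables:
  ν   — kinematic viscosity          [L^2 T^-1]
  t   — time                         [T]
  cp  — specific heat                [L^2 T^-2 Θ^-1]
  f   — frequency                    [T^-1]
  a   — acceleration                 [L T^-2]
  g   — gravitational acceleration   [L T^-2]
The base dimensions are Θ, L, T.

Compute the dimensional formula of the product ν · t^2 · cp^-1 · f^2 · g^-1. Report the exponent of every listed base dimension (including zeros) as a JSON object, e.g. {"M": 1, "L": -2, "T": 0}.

Write exponents as rows Θ,L,T / cols ν,t,cp,f,a,g:
  Θ: [ 0  0 -1  0  0  0]
  L: [ 2  0  2  0  1  1]
  T: [-1  1 -2 -1 -2 -2]
  [Θ]: (1)·0+(2)·0+(-1)·-1+(2)·0+(-1)·0 = 1
  [L]: (1)·2+(2)·0+(-1)·2+(2)·0+(-1)·1 = -1
  [T]: (1)·-1+(2)·1+(-1)·-2+(2)·-1+(-1)·-2 = 3
⇒ Θ L^-1 T^3

{"Θ": 1, "L": -1, "T": 3}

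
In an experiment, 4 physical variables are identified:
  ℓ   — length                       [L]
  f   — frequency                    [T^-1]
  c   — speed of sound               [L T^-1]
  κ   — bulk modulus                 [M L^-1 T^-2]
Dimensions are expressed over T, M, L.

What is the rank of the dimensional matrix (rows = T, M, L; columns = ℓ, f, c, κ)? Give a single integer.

3

Dimensional matrix (T×M×L by ℓ×f×c×κ):
  T: [ 0 -1 -1 -2]
  M: [ 0  0  0  1]
  L: [ 1  0  1 -1]
Echelon form has 3 nonzero rows (pivots: ℓ,f,κ)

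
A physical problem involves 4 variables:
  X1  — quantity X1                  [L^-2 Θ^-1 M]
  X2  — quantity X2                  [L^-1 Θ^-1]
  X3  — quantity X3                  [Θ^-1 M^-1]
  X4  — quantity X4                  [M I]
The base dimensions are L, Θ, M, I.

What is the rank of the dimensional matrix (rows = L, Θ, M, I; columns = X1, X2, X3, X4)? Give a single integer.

Exponent matrix [L,Θ,M,I] × [X1,X2,X3,X4]:
  L: [-2 -1  0  0]
  Θ: [-1 -1 -1  0]
  M: [ 1  0 -1  1]
  I: [ 0  0  0  1]
Row reduction gives pivot columns X1,X2,X4; rank = 3

3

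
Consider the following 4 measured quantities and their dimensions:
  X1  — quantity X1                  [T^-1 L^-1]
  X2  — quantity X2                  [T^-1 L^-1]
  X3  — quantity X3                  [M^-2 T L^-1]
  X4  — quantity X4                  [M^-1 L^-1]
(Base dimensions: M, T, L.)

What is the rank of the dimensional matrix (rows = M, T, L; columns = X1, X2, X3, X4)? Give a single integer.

2

Dimensional matrix (M×T×L by X1×X2×X3×X4):
  M: [ 0  0 -2 -1]
  T: [-1 -1  1  0]
  L: [-1 -1 -1 -1]
Echelon form has 2 nonzero rows (pivots: X1,X3)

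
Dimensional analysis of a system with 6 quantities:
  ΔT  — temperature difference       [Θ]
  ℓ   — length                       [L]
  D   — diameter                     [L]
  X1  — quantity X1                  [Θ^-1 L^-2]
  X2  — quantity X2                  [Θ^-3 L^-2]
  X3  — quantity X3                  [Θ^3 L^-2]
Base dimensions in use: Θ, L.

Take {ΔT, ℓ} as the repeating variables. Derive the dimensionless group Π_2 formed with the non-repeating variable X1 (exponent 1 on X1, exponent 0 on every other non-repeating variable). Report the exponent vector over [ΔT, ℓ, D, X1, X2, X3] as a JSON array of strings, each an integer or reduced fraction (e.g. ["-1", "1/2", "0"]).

["1", "2", "0", "1", "0", "0"]

Write exponents as rows Θ,L / cols ΔT,ℓ,D,X1,X2,X3:
  Θ: [ 1  0  0 -1 -3  3]
  L: [ 0  1  1 -2 -2 -2]
RREF → pivots at {ΔT,ℓ} ⇒ r = 2
Repeat: ΔT,ℓ; free: D,X1,X2,X3
RREF:
  r0: [   1    0    0   -1   -3    3]
  r1: [   0    1    1   -2   -2   -2]
Fix exponent of X1 at 1, D at 0, X2 at 0, X3 at 0; solve each RREF row for its pivot's exponent:
  r0: exp(ΔT) + (-1)·1 = 0 ⇒ exp(ΔT) = 1
  r1: exp(ℓ) + (-2)·1 = 0 ⇒ exp(ℓ) = 2
Π_2 = ΔT · ℓ^2 · X1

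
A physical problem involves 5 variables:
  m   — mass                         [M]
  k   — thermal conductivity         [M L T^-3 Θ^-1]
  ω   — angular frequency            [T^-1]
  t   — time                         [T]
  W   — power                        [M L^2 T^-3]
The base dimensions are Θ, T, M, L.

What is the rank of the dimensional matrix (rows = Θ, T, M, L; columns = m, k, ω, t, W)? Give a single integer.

4

Write exponents as rows Θ,T,M,L / cols m,k,ω,t,W:
  Θ: [ 0 -1  0  0  0]
  T: [ 0 -3 -1  1 -3]
  M: [ 1  1  0  0  1]
  L: [ 0  1  0  0  2]
RREF → pivots at {m,k,ω,W} ⇒ r = 4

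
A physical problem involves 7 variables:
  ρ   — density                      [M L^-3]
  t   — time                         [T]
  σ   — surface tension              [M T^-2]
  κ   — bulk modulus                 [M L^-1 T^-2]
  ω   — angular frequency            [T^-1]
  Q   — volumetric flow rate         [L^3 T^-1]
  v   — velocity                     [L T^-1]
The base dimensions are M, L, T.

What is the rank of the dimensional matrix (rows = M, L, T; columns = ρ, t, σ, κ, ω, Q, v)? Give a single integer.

Exponent matrix [M,L,T] × [ρ,t,σ,κ,ω,Q,v]:
  M: [ 1  0  1  1  0  0  0]
  L: [-3  0  0 -1  0  3  1]
  T: [ 0  1 -2 -2 -1 -1 -1]
Row reduction gives pivot columns ρ,t,σ; rank = 3

3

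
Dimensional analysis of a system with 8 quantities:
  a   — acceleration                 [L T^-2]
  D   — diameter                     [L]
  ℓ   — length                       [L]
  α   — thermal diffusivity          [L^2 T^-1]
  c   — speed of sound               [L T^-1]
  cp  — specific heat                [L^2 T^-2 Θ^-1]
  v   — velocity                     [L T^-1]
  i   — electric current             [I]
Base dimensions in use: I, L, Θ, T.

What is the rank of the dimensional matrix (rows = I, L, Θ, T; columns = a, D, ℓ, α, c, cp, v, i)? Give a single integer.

4

Exponent matrix [I,L,Θ,T] × [a,D,ℓ,α,c,cp,v,i]:
  I: [ 0  0  0  0  0  0  0  1]
  L: [ 1  1  1  2  1  2  1  0]
  Θ: [ 0  0  0  0  0 -1  0  0]
  T: [-2  0  0 -1 -1 -2 -1  0]
Row reduction gives pivot columns a,D,cp,i; rank = 4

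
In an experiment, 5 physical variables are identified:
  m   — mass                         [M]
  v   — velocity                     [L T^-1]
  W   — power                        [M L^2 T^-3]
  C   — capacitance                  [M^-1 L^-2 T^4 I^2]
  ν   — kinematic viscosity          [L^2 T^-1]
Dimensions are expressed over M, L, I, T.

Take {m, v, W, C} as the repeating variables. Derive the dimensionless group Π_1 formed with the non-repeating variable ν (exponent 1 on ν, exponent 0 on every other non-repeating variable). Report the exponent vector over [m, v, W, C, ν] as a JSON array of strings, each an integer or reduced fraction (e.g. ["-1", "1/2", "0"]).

["-1", "-4", "1", "0", "1"]

Write exponents as rows M,L,I,T / cols m,v,W,C,ν:
  M: [ 1  0  1 -1  0]
  L: [ 0  1  2 -2  2]
  I: [ 0  0  0  2  0]
  T: [ 0 -1 -3  4 -1]
Echelon form has 4 nonzero rows (pivots: m,v,W,C)
Repeat: m,v,W,C; free: ν
RREF:
  r0: [   1    0    0    0    1]
  r1: [   0    1    0    0    4]
  r2: [   0    0    1    0   -1]
  r3: [   0    0    0    1    0]
Fix exponent of ν at 1; solve each RREF row for its pivot's exponent:
  r0: exp(m) + (1)·1 = 0 ⇒ exp(m) = -1
  r1: exp(v) + (4)·1 = 0 ⇒ exp(v) = -4
  r2: exp(W) + (-1)·1 = 0 ⇒ exp(W) = 1
  r3: exp(C) + (0)·1 = 0 ⇒ exp(C) = 0
Π_1 = m^-1 · v^-4 · W · ν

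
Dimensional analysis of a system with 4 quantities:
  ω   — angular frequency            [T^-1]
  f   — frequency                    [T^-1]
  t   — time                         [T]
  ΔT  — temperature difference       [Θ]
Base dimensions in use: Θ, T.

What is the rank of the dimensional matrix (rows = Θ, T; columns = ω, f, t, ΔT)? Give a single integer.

Write exponents as rows Θ,T / cols ω,f,t,ΔT:
  Θ: [ 0  0  0  1]
  T: [-1 -1  1  0]
Echelon form has 2 nonzero rows (pivots: ω,ΔT)

2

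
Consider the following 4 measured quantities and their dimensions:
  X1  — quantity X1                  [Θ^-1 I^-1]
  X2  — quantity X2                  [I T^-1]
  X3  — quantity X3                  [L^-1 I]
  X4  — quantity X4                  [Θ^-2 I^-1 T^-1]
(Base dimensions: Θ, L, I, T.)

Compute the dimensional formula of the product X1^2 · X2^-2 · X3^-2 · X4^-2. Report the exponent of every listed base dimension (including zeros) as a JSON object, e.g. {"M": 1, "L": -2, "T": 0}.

Exponent matrix [Θ,L,I,T] × [X1,X2,X3,X4]:
  Θ: [-1  0  0 -2]
  L: [ 0  0 -1  0]
  I: [-1  1  1 -1]
  T: [ 0 -1  0 -1]
  [Θ]: (2)·-1+(-2)·0+(-2)·0+(-2)·-2 = 2
  [L]: (2)·0+(-2)·0+(-2)·-1+(-2)·0 = 2
  [I]: (2)·-1+(-2)·1+(-2)·1+(-2)·-1 = -4
  [T]: (2)·0+(-2)·-1+(-2)·0+(-2)·-1 = 4
⇒ Θ^2 L^2 I^-4 T^4

{"Θ": 2, "L": 2, "I": -4, "T": 4}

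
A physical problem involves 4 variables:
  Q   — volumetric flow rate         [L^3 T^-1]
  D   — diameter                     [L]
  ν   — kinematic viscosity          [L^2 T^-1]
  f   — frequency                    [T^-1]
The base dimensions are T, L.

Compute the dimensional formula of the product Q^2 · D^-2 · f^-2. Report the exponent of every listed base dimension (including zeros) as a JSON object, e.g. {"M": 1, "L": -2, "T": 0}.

{"T": 0, "L": 4}

Exponent matrix [T,L] × [Q,D,ν,f]:
  T: [-1  0 -1 -1]
  L: [ 3  1  2  0]
  [T]: (2)·-1+(-2)·0+(-2)·-1 = 0
  [L]: (2)·3+(-2)·1+(-2)·0 = 4
⇒ L^4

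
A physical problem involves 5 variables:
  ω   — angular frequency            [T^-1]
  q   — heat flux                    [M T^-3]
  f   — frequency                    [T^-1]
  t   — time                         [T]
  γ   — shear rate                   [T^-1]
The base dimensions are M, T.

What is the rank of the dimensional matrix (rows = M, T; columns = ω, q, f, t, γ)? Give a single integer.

Dimensional matrix (M×T by ω×q×f×t×γ):
  M: [ 0  1  0  0  0]
  T: [-1 -3 -1  1 -1]
RREF → pivots at {ω,q} ⇒ r = 2

2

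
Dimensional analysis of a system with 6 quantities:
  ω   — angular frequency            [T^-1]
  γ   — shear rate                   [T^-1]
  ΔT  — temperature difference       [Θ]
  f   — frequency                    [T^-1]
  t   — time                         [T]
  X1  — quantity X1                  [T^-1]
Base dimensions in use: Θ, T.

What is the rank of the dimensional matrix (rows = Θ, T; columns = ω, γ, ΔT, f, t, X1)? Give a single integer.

2

Exponent matrix [Θ,T] × [ω,γ,ΔT,f,t,X1]:
  Θ: [ 0  0  1  0  0  0]
  T: [-1 -1  0 -1  1 -1]
Row reduction gives pivot columns ω,ΔT; rank = 2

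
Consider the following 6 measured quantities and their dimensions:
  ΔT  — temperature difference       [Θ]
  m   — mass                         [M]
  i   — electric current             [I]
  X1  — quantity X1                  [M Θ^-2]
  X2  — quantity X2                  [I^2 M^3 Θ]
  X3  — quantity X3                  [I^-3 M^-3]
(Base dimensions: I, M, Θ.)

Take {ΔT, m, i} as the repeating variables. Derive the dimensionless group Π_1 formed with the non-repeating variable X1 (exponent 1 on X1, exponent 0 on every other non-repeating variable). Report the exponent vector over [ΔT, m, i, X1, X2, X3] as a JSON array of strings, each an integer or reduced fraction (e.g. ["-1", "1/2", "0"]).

Exponent matrix [I,M,Θ] × [ΔT,m,i,X1,X2,X3]:
  I: [ 0  0  1  0  2 -3]
  M: [ 0  1  0  1  3 -3]
  Θ: [ 1  0  0 -2  1  0]
Echelon form has 3 nonzero rows (pivots: ΔT,m,i)
Repeat: ΔT,m,i; free: X1,X2,X3
RREF:
  r0: [   1    0    0   -2    1    0]
  r1: [   0    1    0    1    3   -3]
  r2: [   0    0    1    0    2   -3]
Fix exponent of X1 at 1, X2 at 0, X3 at 0; solve each RREF row for its pivot's exponent:
  r0: exp(ΔT) + (-2)·1 = 0 ⇒ exp(ΔT) = 2
  r1: exp(m) + (1)·1 = 0 ⇒ exp(m) = -1
  r2: exp(i) + (0)·1 = 0 ⇒ exp(i) = 0
Π_1 = ΔT^2 · m^-1 · X1

["2", "-1", "0", "1", "0", "0"]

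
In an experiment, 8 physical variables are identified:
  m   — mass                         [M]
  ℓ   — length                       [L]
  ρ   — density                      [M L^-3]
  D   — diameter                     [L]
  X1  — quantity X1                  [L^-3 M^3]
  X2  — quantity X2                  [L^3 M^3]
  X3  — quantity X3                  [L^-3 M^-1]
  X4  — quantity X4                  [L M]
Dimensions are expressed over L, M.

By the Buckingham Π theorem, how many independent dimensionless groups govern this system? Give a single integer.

Write exponents as rows L,M / cols m,ℓ,ρ,D,X1,X2,X3,X4:
  L: [ 0  1 -3  1 -3  3 -3  1]
  M: [ 1  0  1  0  3  3 -1  1]
RREF → pivots at {m,ℓ} ⇒ r = 2
Π count = n − r = 8 − 2 = 6

6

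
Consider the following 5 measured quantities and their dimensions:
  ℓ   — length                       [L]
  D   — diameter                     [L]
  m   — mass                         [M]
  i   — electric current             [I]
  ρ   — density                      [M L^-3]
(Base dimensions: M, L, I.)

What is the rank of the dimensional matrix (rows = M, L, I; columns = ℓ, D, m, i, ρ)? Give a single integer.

Exponent matrix [M,L,I] × [ℓ,D,m,i,ρ]:
  M: [ 0  0  1  0  1]
  L: [ 1  1  0  0 -3]
  I: [ 0  0  0  1  0]
Echelon form has 3 nonzero rows (pivots: ℓ,m,i)

3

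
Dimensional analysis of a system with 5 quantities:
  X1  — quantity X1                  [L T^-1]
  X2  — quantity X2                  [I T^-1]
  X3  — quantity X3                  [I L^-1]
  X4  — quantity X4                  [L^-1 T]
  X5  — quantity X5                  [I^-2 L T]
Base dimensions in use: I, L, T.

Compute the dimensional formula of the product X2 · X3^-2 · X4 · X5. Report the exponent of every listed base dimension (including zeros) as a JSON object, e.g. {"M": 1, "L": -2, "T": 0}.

{"I": -3, "L": 2, "T": 1}

Exponent matrix [I,L,T] × [X1,X2,X3,X4,X5]:
  I: [ 0  1  1  0 -2]
  L: [ 1  0 -1 -1  1]
  T: [-1 -1  0  1  1]
  [I]: (1)·1+(-2)·1+(1)·0+(1)·-2 = -3
  [L]: (1)·0+(-2)·-1+(1)·-1+(1)·1 = 2
  [T]: (1)·-1+(-2)·0+(1)·1+(1)·1 = 1
⇒ I^-3 L^2 T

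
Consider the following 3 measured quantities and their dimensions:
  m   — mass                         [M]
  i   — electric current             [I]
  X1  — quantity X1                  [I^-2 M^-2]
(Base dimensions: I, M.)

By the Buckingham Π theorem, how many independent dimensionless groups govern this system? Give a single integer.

Dimensional matrix (I×M by m×i×X1):
  I: [ 0  1 -2]
  M: [ 1  0 -2]
Echelon form has 2 nonzero rows (pivots: m,i)
n=3, r=2 ⇒ 1 dimensionless group

1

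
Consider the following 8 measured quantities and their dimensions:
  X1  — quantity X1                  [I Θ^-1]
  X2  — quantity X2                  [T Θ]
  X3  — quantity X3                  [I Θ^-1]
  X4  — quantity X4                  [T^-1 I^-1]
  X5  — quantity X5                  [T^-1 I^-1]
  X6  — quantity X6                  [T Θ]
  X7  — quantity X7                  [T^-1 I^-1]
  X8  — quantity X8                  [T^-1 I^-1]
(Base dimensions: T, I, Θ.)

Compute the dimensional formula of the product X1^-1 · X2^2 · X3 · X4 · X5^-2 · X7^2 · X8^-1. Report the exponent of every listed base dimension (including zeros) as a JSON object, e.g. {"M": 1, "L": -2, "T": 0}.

{"T": 2, "I": 0, "Θ": 2}

Exponent matrix [T,I,Θ] × [X1,X2,X3,X4,X5,X6,X7,X8]:
  T: [ 0  1  0 -1 -1  1 -1 -1]
  I: [ 1  0  1 -1 -1  0 -1 -1]
  Θ: [-1  1 -1  0  0  1  0  0]
  [T]: (-1)·0+(2)·1+(1)·0+(1)·-1+(-2)·-1+(2)·-1+(-1)·-1 = 2
  [I]: (-1)·1+(2)·0+(1)·1+(1)·-1+(-2)·-1+(2)·-1+(-1)·-1 = 0
  [Θ]: (-1)·-1+(2)·1+(1)·-1+(1)·0+(-2)·0+(2)·0+(-1)·0 = 2
⇒ T^2 Θ^2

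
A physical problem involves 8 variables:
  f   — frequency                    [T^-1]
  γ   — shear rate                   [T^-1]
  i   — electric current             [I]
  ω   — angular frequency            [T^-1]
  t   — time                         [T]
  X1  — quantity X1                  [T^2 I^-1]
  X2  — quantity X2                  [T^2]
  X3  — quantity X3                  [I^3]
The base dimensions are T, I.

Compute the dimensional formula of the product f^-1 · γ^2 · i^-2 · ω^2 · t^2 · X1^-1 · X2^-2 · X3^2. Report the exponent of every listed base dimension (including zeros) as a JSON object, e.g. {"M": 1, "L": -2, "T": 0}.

{"T": -7, "I": 5}

Write exponents as rows T,I / cols f,γ,i,ω,t,X1,X2,X3:
  T: [-1 -1  0 -1  1  2  2  0]
  I: [ 0  0  1  0  0 -1  0  3]
  [T]: (-1)·-1+(2)·-1+(-2)·0+(2)·-1+(2)·1+(-1)·2+(-2)·2+(2)·0 = -7
  [I]: (-1)·0+(2)·0+(-2)·1+(2)·0+(2)·0+(-1)·-1+(-2)·0+(2)·3 = 5
⇒ T^-7 I^5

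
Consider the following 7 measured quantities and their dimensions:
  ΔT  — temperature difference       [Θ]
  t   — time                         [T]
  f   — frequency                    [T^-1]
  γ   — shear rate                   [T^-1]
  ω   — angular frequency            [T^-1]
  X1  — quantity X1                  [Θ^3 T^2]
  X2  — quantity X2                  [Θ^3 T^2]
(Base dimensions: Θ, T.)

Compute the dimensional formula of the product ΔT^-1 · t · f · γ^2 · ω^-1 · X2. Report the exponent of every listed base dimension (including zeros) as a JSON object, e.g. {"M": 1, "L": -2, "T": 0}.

Write exponents as rows Θ,T / cols ΔT,t,f,γ,ω,X1,X2:
  Θ: [ 1  0  0  0  0  3  3]
  T: [ 0  1 -1 -1 -1  2  2]
  [Θ]: (-1)·1+(1)·0+(1)·0+(2)·0+(-1)·0+(1)·3 = 2
  [T]: (-1)·0+(1)·1+(1)·-1+(2)·-1+(-1)·-1+(1)·2 = 1
⇒ Θ^2 T

{"Θ": 2, "T": 1}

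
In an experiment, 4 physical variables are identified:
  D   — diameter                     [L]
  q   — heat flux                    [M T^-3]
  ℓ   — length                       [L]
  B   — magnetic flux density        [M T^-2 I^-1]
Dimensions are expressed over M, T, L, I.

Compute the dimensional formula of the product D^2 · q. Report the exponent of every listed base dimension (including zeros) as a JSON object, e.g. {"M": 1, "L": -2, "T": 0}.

Write exponents as rows M,T,L,I / cols D,q,ℓ,B:
  M: [ 0  1  0  1]
  T: [ 0 -3  0 -2]
  L: [ 1  0  1  0]
  I: [ 0  0  0 -1]
  [M]: (2)·0+(1)·1 = 1
  [T]: (2)·0+(1)·-3 = -3
  [L]: (2)·1+(1)·0 = 2
  [I]: (2)·0+(1)·0 = 0
⇒ M T^-3 L^2

{"M": 1, "T": -3, "L": 2, "I": 0}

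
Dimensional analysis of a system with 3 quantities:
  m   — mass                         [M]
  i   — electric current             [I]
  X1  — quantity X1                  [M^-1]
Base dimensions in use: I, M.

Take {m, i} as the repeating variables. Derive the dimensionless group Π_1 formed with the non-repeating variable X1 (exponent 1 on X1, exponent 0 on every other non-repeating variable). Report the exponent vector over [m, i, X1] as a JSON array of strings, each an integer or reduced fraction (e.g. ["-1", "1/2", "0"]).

Dimensional matrix (I×M by m×i×X1):
  I: [ 0  1  0]
  M: [ 1  0 -1]
RREF → pivots at {m,i} ⇒ r = 2
Pivot set = {m,i}, free = {X1}
RREF:
  r0: [   1    0   -1]
  r1: [   0    1    0]
Fix exponent of X1 at 1; solve each RREF row for its pivot's exponent:
  r0: exp(m) + (-1)·1 = 0 ⇒ exp(m) = 1
  r1: exp(i) + (0)·1 = 0 ⇒ exp(i) = 0
Π_1 = m · X1

["1", "0", "1"]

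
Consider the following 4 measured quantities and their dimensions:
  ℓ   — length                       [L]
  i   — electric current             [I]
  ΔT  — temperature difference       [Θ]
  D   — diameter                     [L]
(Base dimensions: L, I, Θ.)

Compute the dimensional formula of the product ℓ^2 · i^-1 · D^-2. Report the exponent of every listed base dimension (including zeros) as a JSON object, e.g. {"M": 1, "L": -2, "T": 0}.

{"L": 0, "I": -1, "Θ": 0}

Write exponents as rows L,I,Θ / cols ℓ,i,ΔT,D:
  L: [ 1  0  0  1]
  I: [ 0  1  0  0]
  Θ: [ 0  0  1  0]
  [L]: (2)·1+(-1)·0+(-2)·1 = 0
  [I]: (2)·0+(-1)·1+(-2)·0 = -1
  [Θ]: (2)·0+(-1)·0+(-2)·0 = 0
⇒ I^-1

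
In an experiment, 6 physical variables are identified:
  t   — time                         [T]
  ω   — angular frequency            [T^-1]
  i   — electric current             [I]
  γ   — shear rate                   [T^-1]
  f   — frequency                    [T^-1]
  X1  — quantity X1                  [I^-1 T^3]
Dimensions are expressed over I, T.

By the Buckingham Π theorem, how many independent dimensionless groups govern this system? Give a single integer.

4

Write exponents as rows I,T / cols t,ω,i,γ,f,X1:
  I: [ 0  0  1  0  0 -1]
  T: [ 1 -1  0 -1 -1  3]
Row reduction gives pivot columns t,i; rank = 2
Π count = n − r = 6 − 2 = 4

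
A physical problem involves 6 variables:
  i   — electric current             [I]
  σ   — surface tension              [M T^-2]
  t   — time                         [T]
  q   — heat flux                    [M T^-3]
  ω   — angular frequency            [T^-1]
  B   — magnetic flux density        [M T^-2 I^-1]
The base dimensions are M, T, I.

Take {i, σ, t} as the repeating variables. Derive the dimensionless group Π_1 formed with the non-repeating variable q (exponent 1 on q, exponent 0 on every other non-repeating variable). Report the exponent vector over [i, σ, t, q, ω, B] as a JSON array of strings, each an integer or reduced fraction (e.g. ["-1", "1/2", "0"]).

Write exponents as rows M,T,I / cols i,σ,t,q,ω,B:
  M: [ 0  1  0  1  0  1]
  T: [ 0 -2  1 -3 -1 -2]
  I: [ 1  0  0  0  0 -1]
Row reduction gives pivot columns i,σ,t; rank = 3
Repeat: i,σ,t; free: q,ω,B
RREF:
  r0: [   1    0    0    0    0   -1]
  r1: [   0    1    0    1    0    1]
  r2: [   0    0    1   -1   -1    0]
Fix exponent of q at 1, ω at 0, B at 0; solve each RREF row for its pivot's exponent:
  r0: exp(i) + (0)·1 = 0 ⇒ exp(i) = 0
  r1: exp(σ) + (1)·1 = 0 ⇒ exp(σ) = -1
  r2: exp(t) + (-1)·1 = 0 ⇒ exp(t) = 1
Π_1 = σ^-1 · t · q

["0", "-1", "1", "1", "0", "0"]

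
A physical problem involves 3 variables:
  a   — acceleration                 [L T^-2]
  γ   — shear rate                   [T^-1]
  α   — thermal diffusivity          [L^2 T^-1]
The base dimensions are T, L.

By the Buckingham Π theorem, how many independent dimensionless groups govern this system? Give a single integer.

Dimensional matrix (T×L by a×γ×α):
  T: [-2 -1 -1]
  L: [ 1  0  2]
Echelon form has 2 nonzero rows (pivots: a,γ)
Π count = n − r = 3 − 2 = 1

1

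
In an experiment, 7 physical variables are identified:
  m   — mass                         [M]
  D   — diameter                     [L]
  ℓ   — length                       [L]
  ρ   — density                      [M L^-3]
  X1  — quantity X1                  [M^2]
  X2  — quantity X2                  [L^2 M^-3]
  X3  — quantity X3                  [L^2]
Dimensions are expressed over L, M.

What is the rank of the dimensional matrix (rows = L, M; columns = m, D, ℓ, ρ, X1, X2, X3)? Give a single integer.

2

Exponent matrix [L,M] × [m,D,ℓ,ρ,X1,X2,X3]:
  L: [ 0  1  1 -3  0  2  2]
  M: [ 1  0  0  1  2 -3  0]
Echelon form has 2 nonzero rows (pivots: m,D)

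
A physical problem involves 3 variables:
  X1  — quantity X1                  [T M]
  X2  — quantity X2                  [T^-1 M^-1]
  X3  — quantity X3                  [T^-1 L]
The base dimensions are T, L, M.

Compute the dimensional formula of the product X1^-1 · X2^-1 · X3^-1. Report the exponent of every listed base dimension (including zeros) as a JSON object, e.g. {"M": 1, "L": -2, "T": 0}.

{"T": 1, "L": -1, "M": 0}

Dimensional matrix (T×L×M by X1×X2×X3):
  T: [ 1 -1 -1]
  L: [ 0  0  1]
  M: [ 1 -1  0]
  [T]: (-1)·1+(-1)·-1+(-1)·-1 = 1
  [L]: (-1)·0+(-1)·0+(-1)·1 = -1
  [M]: (-1)·1+(-1)·-1+(-1)·0 = 0
⇒ T L^-1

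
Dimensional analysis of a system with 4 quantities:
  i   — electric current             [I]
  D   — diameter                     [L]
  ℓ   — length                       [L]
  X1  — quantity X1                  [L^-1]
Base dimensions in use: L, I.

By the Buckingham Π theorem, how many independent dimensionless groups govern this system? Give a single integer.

Write exponents as rows L,I / cols i,D,ℓ,X1:
  L: [ 0  1  1 -1]
  I: [ 1  0  0  0]
Echelon form has 2 nonzero rows (pivots: i,D)
n=4, r=2 ⇒ 2 dimensionless groups

2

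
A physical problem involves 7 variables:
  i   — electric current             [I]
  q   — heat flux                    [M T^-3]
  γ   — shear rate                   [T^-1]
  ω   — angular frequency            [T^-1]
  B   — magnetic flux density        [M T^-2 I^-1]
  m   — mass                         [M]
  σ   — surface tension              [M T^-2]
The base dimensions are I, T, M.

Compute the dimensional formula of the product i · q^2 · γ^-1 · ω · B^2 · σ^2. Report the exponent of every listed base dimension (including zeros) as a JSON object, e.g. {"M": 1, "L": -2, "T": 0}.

Dimensional matrix (I×T×M by i×q×γ×ω×B×m×σ):
  I: [ 1  0  0  0 -1  0  0]
  T: [ 0 -3 -1 -1 -2  0 -2]
  M: [ 0  1  0  0  1  1  1]
  [I]: (1)·1+(2)·0+(-1)·0+(1)·0+(2)·-1+(2)·0 = -1
  [T]: (1)·0+(2)·-3+(-1)·-1+(1)·-1+(2)·-2+(2)·-2 = -14
  [M]: (1)·0+(2)·1+(-1)·0+(1)·0+(2)·1+(2)·1 = 6
⇒ I^-1 T^-14 M^6

{"I": -1, "T": -14, "M": 6}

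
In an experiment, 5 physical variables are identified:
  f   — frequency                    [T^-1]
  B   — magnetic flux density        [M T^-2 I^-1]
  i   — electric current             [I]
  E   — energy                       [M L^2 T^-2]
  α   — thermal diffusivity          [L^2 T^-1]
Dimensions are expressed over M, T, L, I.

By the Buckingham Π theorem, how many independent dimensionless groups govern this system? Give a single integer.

Dimensional matrix (M×T×L×I by f×B×i×E×α):
  M: [ 0  1  0  1  0]
  T: [-1 -2  0 -2 -1]
  L: [ 0  0  0  2  2]
  I: [ 0 -1  1  0  0]
RREF → pivots at {f,B,i,E} ⇒ r = 4
5 vars − rank 4 = 1 Π group

1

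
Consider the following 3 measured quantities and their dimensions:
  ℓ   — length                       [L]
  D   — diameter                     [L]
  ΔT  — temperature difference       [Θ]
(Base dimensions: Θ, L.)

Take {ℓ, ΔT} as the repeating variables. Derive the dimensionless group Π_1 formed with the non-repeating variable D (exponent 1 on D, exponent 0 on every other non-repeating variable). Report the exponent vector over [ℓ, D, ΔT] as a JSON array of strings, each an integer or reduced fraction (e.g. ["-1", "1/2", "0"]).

Write exponents as rows Θ,L / cols ℓ,D,ΔT:
  Θ: [ 0  0  1]
  L: [ 1  1  0]
Echelon form has 2 nonzero rows (pivots: ℓ,ΔT)
Pivot set = {ℓ,ΔT}, free = {D}
RREF:
  r0: [   1    1    0]
  r1: [   0    0    1]
Fix exponent of D at 1; solve each RREF row for its pivot's exponent:
  r0: exp(ℓ) + (1)·1 = 0 ⇒ exp(ℓ) = -1
  r1: exp(ΔT) + (0)·1 = 0 ⇒ exp(ΔT) = 0
Π_1 = ℓ^-1 · D

["-1", "1", "0"]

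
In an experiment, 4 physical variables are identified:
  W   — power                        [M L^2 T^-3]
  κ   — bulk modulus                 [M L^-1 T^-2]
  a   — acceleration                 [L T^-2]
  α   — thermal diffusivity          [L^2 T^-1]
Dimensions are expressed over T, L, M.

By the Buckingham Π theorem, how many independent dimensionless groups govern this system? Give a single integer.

Write exponents as rows T,L,M / cols W,κ,a,α:
  T: [-3 -2 -2 -1]
  L: [ 2 -1  1  2]
  M: [ 1  1  0  0]
Row reduction gives pivot columns W,κ,a; rank = 3
4 vars − rank 3 = 1 Π group

1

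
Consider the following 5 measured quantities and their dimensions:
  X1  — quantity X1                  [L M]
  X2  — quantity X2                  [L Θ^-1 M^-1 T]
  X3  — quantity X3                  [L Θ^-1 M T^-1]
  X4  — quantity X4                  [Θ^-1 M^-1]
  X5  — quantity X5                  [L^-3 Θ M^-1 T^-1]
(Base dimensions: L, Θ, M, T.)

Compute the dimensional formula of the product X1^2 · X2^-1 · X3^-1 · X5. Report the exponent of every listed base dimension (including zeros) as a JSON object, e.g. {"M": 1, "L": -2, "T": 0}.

Exponent matrix [L,Θ,M,T] × [X1,X2,X3,X4,X5]:
  L: [ 1  1  1  0 -3]
  Θ: [ 0 -1 -1 -1  1]
  M: [ 1 -1  1 -1 -1]
  T: [ 0  1 -1  0 -1]
  [L]: (2)·1+(-1)·1+(-1)·1+(1)·-3 = -3
  [Θ]: (2)·0+(-1)·-1+(-1)·-1+(1)·1 = 3
  [M]: (2)·1+(-1)·-1+(-1)·1+(1)·-1 = 1
  [T]: (2)·0+(-1)·1+(-1)·-1+(1)·-1 = -1
⇒ L^-3 Θ^3 M T^-1

{"L": -3, "Θ": 3, "M": 1, "T": -1}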